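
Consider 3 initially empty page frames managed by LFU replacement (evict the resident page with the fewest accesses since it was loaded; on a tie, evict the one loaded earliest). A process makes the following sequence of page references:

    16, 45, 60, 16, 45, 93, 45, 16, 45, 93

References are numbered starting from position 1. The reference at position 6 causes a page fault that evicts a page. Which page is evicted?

pos 1: 16 → fault, frames [16]
pos 2: 45 → fault, frames [16, 45]
pos 3: 60 → fault, frames [16, 45, 60]
pos 4: 16 → hit
pos 5: 45 → hit
pos 6: 93 → fault, evict 60, frames [16, 45, 93]
At position 6, page 60 is evicted.

60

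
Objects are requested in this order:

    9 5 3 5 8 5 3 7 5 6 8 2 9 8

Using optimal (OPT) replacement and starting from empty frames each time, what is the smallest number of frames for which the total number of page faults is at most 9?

f=1: 14 faults
f=2: 10 faults
f=3: 8 faults
f=4: 7 faults
f=5: 7 faults
f=6: 7 faults
f=7: 7 faults
Smallest f with faults ≤ 9 is 3.

3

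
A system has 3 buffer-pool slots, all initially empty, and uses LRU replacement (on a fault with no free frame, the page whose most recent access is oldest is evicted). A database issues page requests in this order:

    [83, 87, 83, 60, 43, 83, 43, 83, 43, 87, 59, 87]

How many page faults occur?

6

83: miss, frames [83]
87: miss, frames [83, 87]
83: hit
60: miss, frames [87, 83, 60]
43: miss, evict 87, frames [83, 60, 43]
83: hit
43: hit
83: hit
43: hit
87: miss, evict 60, frames [83, 43, 87]
59: miss, evict 83, frames [43, 87, 59]
87: hit
Page faults: 6.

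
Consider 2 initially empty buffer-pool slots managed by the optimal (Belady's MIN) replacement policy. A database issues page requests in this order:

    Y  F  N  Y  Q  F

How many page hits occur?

1

Y -> miss, frames (Y)
F -> miss, frames (Y F)
N -> miss, evict F, frames (Y N)
Y -> hit
Q -> miss, evict N, frames (Y Q)
F -> miss, evict Q, frames (Y F)
Hits: 1.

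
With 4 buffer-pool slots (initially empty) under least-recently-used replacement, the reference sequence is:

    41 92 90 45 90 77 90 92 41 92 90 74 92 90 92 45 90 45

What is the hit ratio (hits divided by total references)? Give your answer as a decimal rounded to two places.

41: miss, frames (41)
92: miss, frames (41 92)
90: miss, frames (41 92 90)
45: miss, frames (41 92 90 45)
90: hit
77: miss, evict 41, frames (92 45 90 77)
90: hit
92: hit
41: miss, evict 45, frames (77 90 92 41)
92: hit
90: hit
74: miss, evict 77, frames (41 92 90 74)
92: hit
90: hit
92: hit
45: miss, evict 41, frames (74 90 92 45)
90: hit
45: hit
Hits: 10 of 18 references → 10/18 = 0.5556.

0.56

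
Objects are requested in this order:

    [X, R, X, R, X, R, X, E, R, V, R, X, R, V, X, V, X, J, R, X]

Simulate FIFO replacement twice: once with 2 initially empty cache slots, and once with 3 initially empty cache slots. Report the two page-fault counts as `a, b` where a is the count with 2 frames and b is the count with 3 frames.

10, 7

2 frames: F F . . . . . F . F F F . F . . . F F F → 10 faults.
3 frames: F F . . . . . F . F . F F . . . . F . . → 7 faults.
7 < 10: adding a frame reduced faults, as is typical.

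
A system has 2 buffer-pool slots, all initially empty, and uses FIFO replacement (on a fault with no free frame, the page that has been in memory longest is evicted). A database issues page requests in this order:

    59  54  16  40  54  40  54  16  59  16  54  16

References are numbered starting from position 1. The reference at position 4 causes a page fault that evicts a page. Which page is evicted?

pos 1: 59: fault, frames [59]
pos 2: 54: fault, frames [59, 54]
pos 3: 16: fault, evict 59, frames [54, 16]
pos 4: 40: fault, evict 54, frames [16, 40]
At position 4, page 54 is evicted.

54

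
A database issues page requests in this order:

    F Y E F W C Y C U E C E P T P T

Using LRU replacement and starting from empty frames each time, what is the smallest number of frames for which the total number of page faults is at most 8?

6

f=1: 16 faults
f=2: 12 faults
f=3: 10 faults
f=4: 10 faults
f=5: 9 faults
f=6: 8 faults
f=7: 8 faults
f=8: 8 faults
Smallest f with faults ≤ 8 is 6.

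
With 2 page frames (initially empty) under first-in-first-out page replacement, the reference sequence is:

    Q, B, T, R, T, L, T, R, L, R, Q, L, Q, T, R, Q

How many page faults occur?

Q -> fault, frames (Q)
B -> fault, frames (Q B)
T -> fault, evict Q, frames (B T)
R -> fault, evict B, frames (T R)
T -> hit
L -> fault, evict T, frames (R L)
T -> fault, evict R, frames (L T)
R -> fault, evict L, frames (T R)
L -> fault, evict T, frames (R L)
R -> hit
Q -> fault, evict R, frames (L Q)
L -> hit
Q -> hit
T -> fault, evict L, frames (Q T)
R -> fault, evict Q, frames (T R)
Q -> fault, evict T, frames (R Q)
Page faults: 12.

12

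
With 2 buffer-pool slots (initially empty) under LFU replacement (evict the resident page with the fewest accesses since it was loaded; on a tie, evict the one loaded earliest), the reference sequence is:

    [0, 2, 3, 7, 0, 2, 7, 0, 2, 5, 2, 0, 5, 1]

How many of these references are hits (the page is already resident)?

1

0 → miss, frames {0}
2 → miss, frames {0,2}
3 → miss, evict 0, frames {2,3}
7 → miss, evict 2, frames {3,7}
0 → miss, evict 3, frames {7,0}
2 → miss, evict 7, frames {0,2}
7 → miss, evict 0, frames {2,7}
0 → miss, evict 2, frames {7,0}
2 → miss, evict 7, frames {0,2}
5 → miss, evict 0, frames {2,5}
2 → hit
0 → miss, evict 5, frames {2,0}
5 → miss, evict 0, frames {2,5}
1 → miss, evict 5, frames {2,1}
Hits: 1.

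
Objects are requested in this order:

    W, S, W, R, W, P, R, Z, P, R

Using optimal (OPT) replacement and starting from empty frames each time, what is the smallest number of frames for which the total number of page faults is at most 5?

f=1: 10 faults
f=2: 6 faults
f=3: 5 faults
f=4: 5 faults
f=5: 5 faults
Smallest f with faults ≤ 5 is 3.

3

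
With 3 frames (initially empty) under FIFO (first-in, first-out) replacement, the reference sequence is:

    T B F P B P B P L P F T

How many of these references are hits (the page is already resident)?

T -> miss, frames {T}
B -> miss, frames {T,B}
F -> miss, frames {T,B,F}
P -> miss, evict T, frames {B,F,P}
B -> hit
P -> hit
B -> hit
P -> hit
L -> miss, evict B, frames {F,P,L}
P -> hit
F -> hit
T -> miss, evict F, frames {P,L,T}
Hits: 6.

6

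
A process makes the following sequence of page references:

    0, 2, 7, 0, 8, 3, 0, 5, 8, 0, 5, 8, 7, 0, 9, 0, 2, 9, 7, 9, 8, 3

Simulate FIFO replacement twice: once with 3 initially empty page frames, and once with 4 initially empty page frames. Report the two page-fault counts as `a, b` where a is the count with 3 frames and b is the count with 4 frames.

15, 12

3 frames: F F F . F F F F F . . . F F F . F . F . F F → 15 faults.
4 frames: F F F . F F F F . . . . F . F . F . . . F F → 12 faults.
12 < 15: adding a frame reduced faults, as is typical.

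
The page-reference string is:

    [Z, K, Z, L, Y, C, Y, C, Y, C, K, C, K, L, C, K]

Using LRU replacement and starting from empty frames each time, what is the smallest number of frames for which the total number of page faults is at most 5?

f=1: 16 faults
f=2: 9 faults
f=3: 7 faults
f=4: 6 faults
f=5: 5 faults
Smallest f with faults ≤ 5 is 5.

5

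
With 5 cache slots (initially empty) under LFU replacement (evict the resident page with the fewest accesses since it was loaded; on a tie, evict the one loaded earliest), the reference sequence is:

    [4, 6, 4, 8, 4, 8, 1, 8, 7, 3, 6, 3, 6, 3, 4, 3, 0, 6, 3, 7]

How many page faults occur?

4 → fault, frames (4)
6 → fault, frames (4 6)
4 → hit
8 → fault, frames (4 6 8)
4 → hit
8 → hit
1 → fault, frames (4 6 8 1)
8 → hit
7 → fault, frames (4 6 8 1 7)
3 → fault, evict 6, frames (4 8 1 7 3)
6 → fault, evict 1, frames (4 8 7 3 6)
3 → hit
6 → hit
3 → hit
4 → hit
3 → hit
0 → fault, evict 7, frames (4 8 3 6 0)
6 → hit
3 → hit
7 → fault, evict 0, frames (4 8 3 6 7)
Page faults: 9.

9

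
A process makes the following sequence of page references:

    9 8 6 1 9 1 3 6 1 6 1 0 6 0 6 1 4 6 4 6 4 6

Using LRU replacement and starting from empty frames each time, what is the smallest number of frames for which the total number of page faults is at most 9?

f=1: 22 faults
f=2: 13 faults
f=3: 9 faults
f=4: 7 faults
f=5: 7 faults
f=6: 7 faults
f=7: 7 faults
Smallest f with faults ≤ 9 is 3.

3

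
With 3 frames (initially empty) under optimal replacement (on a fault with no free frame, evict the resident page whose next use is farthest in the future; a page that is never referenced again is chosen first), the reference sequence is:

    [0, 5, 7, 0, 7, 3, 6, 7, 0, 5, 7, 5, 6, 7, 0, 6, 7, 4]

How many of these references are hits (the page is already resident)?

0 → fault, frames [0]
5 → fault, frames [0, 5]
7 → fault, frames [0, 5, 7]
0 → hit
7 → hit
3 → fault, evict 5, frames [0, 7, 3]
6 → fault, evict 3, frames [0, 7, 6]
7 → hit
0 → hit
5 → fault, evict 0, frames [7, 6, 5]
7 → hit
5 → hit
6 → hit
7 → hit
0 → fault, evict 5, frames [7, 6, 0]
6 → hit
7 → hit
4 → fault, evict 0, frames [7, 6, 4]
Hits: 10.

10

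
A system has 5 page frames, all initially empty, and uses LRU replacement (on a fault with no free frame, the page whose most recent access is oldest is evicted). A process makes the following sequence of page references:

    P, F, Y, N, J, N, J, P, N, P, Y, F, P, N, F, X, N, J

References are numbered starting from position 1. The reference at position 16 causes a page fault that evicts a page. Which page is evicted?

J

pos 1: P -> fault, frames {P}
pos 2: F -> fault, frames {P,F}
pos 3: Y -> fault, frames {P,F,Y}
pos 4: N -> fault, frames {P,F,Y,N}
pos 5: J -> fault, frames {P,F,Y,N,J}
pos 6: N -> hit
pos 7: J -> hit
pos 8: P -> hit
pos 9: N -> hit
pos 10: P -> hit
pos 11: Y -> hit
pos 12: F -> hit
pos 13: P -> hit
pos 14: N -> hit
pos 15: F -> hit
pos 16: X -> fault, evict J, frames {Y,P,N,F,X}
At position 16, page J is evicted.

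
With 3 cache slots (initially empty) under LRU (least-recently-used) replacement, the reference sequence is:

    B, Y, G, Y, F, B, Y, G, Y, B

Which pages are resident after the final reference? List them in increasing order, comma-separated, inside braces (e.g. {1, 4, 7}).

{B, G, Y}

B → miss, frames [B]
Y → miss, frames [B, Y]
G → miss, frames [B, Y, G]
Y → hit
F → miss, evict B, frames [G, Y, F]
B → miss, evict G, frames [Y, F, B]
Y → hit
G → miss, evict F, frames [B, Y, G]
Y → hit
B → hit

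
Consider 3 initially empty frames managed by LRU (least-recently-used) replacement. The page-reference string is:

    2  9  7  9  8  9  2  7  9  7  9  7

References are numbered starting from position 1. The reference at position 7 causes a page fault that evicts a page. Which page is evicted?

7

pos 1: 2: fault, frames (2)
pos 2: 9: fault, frames (2 9)
pos 3: 7: fault, frames (2 9 7)
pos 4: 9: hit
pos 5: 8: fault, evict 2, frames (7 9 8)
pos 6: 9: hit
pos 7: 2: fault, evict 7, frames (8 9 2)
At position 7, page 7 is evicted.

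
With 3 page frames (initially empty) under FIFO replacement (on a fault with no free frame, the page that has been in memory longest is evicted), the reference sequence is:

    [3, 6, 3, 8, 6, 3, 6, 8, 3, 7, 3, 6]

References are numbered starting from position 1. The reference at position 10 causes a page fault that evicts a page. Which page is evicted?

3

pos 1: 3 -> fault, frames [3]
pos 2: 6 -> fault, frames [3, 6]
pos 3: 3 -> hit
pos 4: 8 -> fault, frames [3, 6, 8]
pos 5: 6 -> hit
pos 6: 3 -> hit
pos 7: 6 -> hit
pos 8: 8 -> hit
pos 9: 3 -> hit
pos 10: 7 -> fault, evict 3, frames [6, 8, 7]
At position 10, page 3 is evicted.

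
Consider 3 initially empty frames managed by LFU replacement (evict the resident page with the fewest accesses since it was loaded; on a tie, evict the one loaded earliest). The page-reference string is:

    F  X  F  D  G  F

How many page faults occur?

F -> fault, frames {F}
X -> fault, frames {F,X}
F -> hit
D -> fault, frames {F,X,D}
G -> fault, evict X, frames {F,D,G}
F -> hit
Page faults: 4.

4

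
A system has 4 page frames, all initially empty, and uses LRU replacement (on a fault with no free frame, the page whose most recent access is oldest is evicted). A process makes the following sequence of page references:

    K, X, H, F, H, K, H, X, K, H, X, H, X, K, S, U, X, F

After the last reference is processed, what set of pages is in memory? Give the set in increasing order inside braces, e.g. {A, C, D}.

K -> fault, frames (K)
X -> fault, frames (K X)
H -> fault, frames (K X H)
F -> fault, frames (K X H F)
H -> hit
K -> hit
H -> hit
X -> hit
K -> hit
H -> hit
X -> hit
H -> hit
X -> hit
K -> hit
S -> fault, evict F, frames (H X K S)
U -> fault, evict H, frames (X K S U)
X -> hit
F -> fault, evict K, frames (S U X F)

{F, S, U, X}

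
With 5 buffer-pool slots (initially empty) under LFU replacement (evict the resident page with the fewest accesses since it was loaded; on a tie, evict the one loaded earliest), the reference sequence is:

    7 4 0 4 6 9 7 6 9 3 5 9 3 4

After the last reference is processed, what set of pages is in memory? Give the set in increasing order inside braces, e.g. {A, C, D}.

7: miss, frames (7)
4: miss, frames (7 4)
0: miss, frames (7 4 0)
4: hit
6: miss, frames (7 4 0 6)
9: miss, frames (7 4 0 6 9)
7: hit
6: hit
9: hit
3: miss, evict 0, frames (7 4 6 9 3)
5: miss, evict 3, frames (7 4 6 9 5)
9: hit
3: miss, evict 5, frames (7 4 6 9 3)
4: hit

{3, 4, 6, 7, 9}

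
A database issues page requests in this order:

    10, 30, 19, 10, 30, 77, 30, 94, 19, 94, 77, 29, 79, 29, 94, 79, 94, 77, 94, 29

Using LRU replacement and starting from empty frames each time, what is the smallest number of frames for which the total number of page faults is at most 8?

4

f=1: 20 faults
f=2: 15 faults
f=3: 12 faults
f=4: 8 faults
f=5: 7 faults
f=6: 7 faults
f=7: 7 faults
Smallest f with faults ≤ 8 is 4.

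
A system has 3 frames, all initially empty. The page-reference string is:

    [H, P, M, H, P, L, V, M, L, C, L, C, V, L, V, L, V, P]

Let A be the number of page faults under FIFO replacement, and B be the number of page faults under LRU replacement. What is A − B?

-2

Under FIFO: F F F . . F F . . F . . . . . . . F → 7 faults.
Under LRU: F F F . . F F F . F . . F . . . . F → 9 faults.
A − B = 7 − 9 = -2.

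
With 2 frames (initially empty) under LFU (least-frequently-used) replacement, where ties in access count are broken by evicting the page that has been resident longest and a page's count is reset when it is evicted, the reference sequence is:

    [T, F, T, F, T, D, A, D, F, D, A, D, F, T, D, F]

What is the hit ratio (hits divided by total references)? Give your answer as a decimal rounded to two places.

T → miss, frames (T)
F → miss, frames (T F)
T → hit
F → hit
T → hit
D → miss, evict F, frames (T D)
A → miss, evict D, frames (T A)
D → miss, evict A, frames (T D)
F → miss, evict D, frames (T F)
D → miss, evict F, frames (T D)
A → miss, evict D, frames (T A)
D → miss, evict A, frames (T D)
F → miss, evict D, frames (T F)
T → hit
D → miss, evict F, frames (T D)
F → miss, evict D, frames (T F)
Hits: 4 of 16 references → 4/16 = 0.2500.

0.25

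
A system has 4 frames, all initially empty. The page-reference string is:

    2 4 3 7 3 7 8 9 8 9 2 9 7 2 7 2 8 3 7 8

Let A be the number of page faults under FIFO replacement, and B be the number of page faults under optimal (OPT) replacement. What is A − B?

3

Under FIFO: F F F F . . F F . . F . . . . . . F F F → 10 faults.
Under OPT: F F F F . . F F . . . . . . . . . F . . → 7 faults.
A − B = 10 − 7 = 3.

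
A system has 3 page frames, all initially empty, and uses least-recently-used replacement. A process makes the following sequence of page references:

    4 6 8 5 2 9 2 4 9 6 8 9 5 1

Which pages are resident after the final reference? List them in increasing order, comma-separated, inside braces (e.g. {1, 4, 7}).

{1, 5, 9}

4: miss, frames [4]
6: miss, frames [4, 6]
8: miss, frames [4, 6, 8]
5: miss, evict 4, frames [6, 8, 5]
2: miss, evict 6, frames [8, 5, 2]
9: miss, evict 8, frames [5, 2, 9]
2: hit
4: miss, evict 5, frames [9, 2, 4]
9: hit
6: miss, evict 2, frames [4, 9, 6]
8: miss, evict 4, frames [9, 6, 8]
9: hit
5: miss, evict 6, frames [8, 9, 5]
1: miss, evict 8, frames [9, 5, 1]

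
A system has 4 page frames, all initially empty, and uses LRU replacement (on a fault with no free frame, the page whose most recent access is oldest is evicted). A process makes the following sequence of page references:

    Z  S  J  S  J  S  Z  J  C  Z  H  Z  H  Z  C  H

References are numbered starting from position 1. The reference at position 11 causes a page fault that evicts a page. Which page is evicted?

S

pos 1: Z → fault, frames [Z]
pos 2: S → fault, frames [Z, S]
pos 3: J → fault, frames [Z, S, J]
pos 4: S → hit
pos 5: J → hit
pos 6: S → hit
pos 7: Z → hit
pos 8: J → hit
pos 9: C → fault, frames [S, Z, J, C]
pos 10: Z → hit
pos 11: H → fault, evict S, frames [J, C, Z, H]
At position 11, page S is evicted.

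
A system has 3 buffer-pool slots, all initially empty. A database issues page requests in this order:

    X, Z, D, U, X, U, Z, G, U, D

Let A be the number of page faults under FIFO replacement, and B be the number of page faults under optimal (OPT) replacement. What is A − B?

Under FIFO: F F F F F . F F F F → 9 faults.
Under OPT: F F F F . . . F . F → 6 faults.
A − B = 9 − 6 = 3.

3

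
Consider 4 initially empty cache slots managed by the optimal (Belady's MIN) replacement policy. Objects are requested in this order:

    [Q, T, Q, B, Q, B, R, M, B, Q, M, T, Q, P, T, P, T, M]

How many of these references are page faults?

6

Q -> fault, frames {Q}
T -> fault, frames {Q,T}
Q -> hit
B -> fault, frames {Q,T,B}
Q -> hit
B -> hit
R -> fault, frames {Q,T,B,R}
M -> fault, evict R, frames {Q,T,B,M}
B -> hit
Q -> hit
M -> hit
T -> hit
Q -> hit
P -> fault, evict B, frames {Q,T,M,P}
T -> hit
P -> hit
T -> hit
M -> hit
Page faults: 6.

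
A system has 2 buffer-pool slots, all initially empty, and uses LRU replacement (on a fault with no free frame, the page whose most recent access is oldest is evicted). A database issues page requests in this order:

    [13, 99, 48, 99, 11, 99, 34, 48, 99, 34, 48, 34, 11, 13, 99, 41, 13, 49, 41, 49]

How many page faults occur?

13 -> fault, frames (13)
99 -> fault, frames (13 99)
48 -> fault, evict 13, frames (99 48)
99 -> hit
11 -> fault, evict 48, frames (99 11)
99 -> hit
34 -> fault, evict 11, frames (99 34)
48 -> fault, evict 99, frames (34 48)
99 -> fault, evict 34, frames (48 99)
34 -> fault, evict 48, frames (99 34)
48 -> fault, evict 99, frames (34 48)
34 -> hit
11 -> fault, evict 48, frames (34 11)
13 -> fault, evict 34, frames (11 13)
99 -> fault, evict 11, frames (13 99)
41 -> fault, evict 13, frames (99 41)
13 -> fault, evict 99, frames (41 13)
49 -> fault, evict 41, frames (13 49)
41 -> fault, evict 13, frames (49 41)
49 -> hit
Page faults: 16.

16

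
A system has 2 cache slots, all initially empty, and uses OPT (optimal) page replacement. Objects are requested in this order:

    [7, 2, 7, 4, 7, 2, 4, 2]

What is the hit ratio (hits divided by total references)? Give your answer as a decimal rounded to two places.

7 → fault, frames (7)
2 → fault, frames (7 2)
7 → hit
4 → fault, evict 2, frames (7 4)
7 → hit
2 → fault, evict 7, frames (4 2)
4 → hit
2 → hit
Hits: 4 of 8 references → 4/8 = 0.5000.

0.50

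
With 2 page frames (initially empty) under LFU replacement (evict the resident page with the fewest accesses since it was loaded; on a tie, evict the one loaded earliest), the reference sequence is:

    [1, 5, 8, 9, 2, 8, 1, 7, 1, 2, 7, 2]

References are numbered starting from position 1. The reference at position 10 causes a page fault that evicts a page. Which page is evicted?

pos 1: 1 -> miss, frames (1)
pos 2: 5 -> miss, frames (1 5)
pos 3: 8 -> miss, evict 1, frames (5 8)
pos 4: 9 -> miss, evict 5, frames (8 9)
pos 5: 2 -> miss, evict 8, frames (9 2)
pos 6: 8 -> miss, evict 9, frames (2 8)
pos 7: 1 -> miss, evict 2, frames (8 1)
pos 8: 7 -> miss, evict 8, frames (1 7)
pos 9: 1 -> hit
pos 10: 2 -> miss, evict 7, frames (1 2)
At position 10, page 7 is evicted.

7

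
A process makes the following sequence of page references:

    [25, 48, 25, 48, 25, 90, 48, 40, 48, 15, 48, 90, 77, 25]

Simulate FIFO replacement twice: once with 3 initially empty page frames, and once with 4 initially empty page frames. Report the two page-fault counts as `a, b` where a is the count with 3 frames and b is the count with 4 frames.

9, 7

3 frames: F F . . . F . F . F F F F F → 9 faults.
4 frames: F F . . . F . F . F . . F F → 7 faults.
7 < 9: adding a frame reduced faults, as is typical.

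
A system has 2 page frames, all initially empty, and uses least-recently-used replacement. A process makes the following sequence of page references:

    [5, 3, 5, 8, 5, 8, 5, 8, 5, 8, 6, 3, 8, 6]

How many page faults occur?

7

5 -> miss, frames (5)
3 -> miss, frames (5 3)
5 -> hit
8 -> miss, evict 3, frames (5 8)
5 -> hit
8 -> hit
5 -> hit
8 -> hit
5 -> hit
8 -> hit
6 -> miss, evict 5, frames (8 6)
3 -> miss, evict 8, frames (6 3)
8 -> miss, evict 6, frames (3 8)
6 -> miss, evict 3, frames (8 6)
Page faults: 7.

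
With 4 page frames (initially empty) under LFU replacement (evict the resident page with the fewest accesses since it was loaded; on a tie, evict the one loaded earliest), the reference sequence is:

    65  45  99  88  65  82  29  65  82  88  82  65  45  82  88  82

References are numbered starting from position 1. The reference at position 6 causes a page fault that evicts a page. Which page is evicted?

45

pos 1: 65 -> miss, frames [65]
pos 2: 45 -> miss, frames [65, 45]
pos 3: 99 -> miss, frames [65, 45, 99]
pos 4: 88 -> miss, frames [65, 45, 99, 88]
pos 5: 65 -> hit
pos 6: 82 -> miss, evict 45, frames [65, 99, 88, 82]
At position 6, page 45 is evicted.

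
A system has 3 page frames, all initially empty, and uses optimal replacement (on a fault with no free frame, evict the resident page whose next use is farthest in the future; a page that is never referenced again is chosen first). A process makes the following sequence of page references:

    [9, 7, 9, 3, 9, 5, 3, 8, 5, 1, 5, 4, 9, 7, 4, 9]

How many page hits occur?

9 -> fault, frames (9)
7 -> fault, frames (9 7)
9 -> hit
3 -> fault, frames (9 7 3)
9 -> hit
5 -> fault, evict 7, frames (9 3 5)
3 -> hit
8 -> fault, evict 3, frames (9 5 8)
5 -> hit
1 -> fault, evict 8, frames (9 5 1)
5 -> hit
4 -> fault, evict 1, frames (9 5 4)
9 -> hit
7 -> fault, evict 5, frames (9 4 7)
4 -> hit
9 -> hit
Hits: 8.

8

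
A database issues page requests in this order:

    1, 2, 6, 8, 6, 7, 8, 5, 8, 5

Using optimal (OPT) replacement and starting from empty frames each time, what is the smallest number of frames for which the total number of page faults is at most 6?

2

f=1: 10 faults
f=2: 6 faults
f=3: 6 faults
f=4: 6 faults
f=5: 6 faults
f=6: 6 faults
Smallest f with faults ≤ 6 is 2.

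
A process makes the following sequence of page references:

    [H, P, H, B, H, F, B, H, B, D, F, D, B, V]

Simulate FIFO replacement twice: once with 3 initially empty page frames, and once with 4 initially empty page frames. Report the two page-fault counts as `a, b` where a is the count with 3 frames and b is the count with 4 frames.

8, 6

3 frames: F F . F . F . F . F . . F F → 8 faults.
4 frames: F F . F . F . . . F . . . F → 6 faults.
6 < 8: adding a frame reduced faults, as is typical.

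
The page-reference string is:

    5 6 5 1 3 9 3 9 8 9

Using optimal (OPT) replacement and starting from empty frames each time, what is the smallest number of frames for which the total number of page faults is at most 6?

f=1: 10 faults
f=2: 6 faults
f=3: 6 faults
f=4: 6 faults
f=5: 6 faults
f=6: 6 faults
Smallest f with faults ≤ 6 is 2.

2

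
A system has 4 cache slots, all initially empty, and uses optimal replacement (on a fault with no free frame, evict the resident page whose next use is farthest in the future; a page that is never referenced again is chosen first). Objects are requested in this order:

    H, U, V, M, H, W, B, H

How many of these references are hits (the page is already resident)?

2

H: fault, frames [H]
U: fault, frames [H, U]
V: fault, frames [H, U, V]
M: fault, frames [H, U, V, M]
H: hit
W: fault, evict M, frames [H, U, V, W]
B: fault, evict W, frames [H, U, V, B]
H: hit
Hits: 2.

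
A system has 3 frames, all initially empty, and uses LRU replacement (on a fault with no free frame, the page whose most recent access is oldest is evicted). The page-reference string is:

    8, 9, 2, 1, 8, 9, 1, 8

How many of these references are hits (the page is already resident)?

2

8: miss, frames [8]
9: miss, frames [8, 9]
2: miss, frames [8, 9, 2]
1: miss, evict 8, frames [9, 2, 1]
8: miss, evict 9, frames [2, 1, 8]
9: miss, evict 2, frames [1, 8, 9]
1: hit
8: hit
Hits: 2.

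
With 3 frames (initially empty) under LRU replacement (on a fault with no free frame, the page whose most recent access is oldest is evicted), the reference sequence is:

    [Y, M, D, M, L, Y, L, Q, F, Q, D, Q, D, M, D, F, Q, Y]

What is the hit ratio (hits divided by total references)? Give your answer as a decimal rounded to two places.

0.33

Y → miss, frames [Y]
M → miss, frames [Y, M]
D → miss, frames [Y, M, D]
M → hit
L → miss, evict Y, frames [D, M, L]
Y → miss, evict D, frames [M, L, Y]
L → hit
Q → miss, evict M, frames [Y, L, Q]
F → miss, evict Y, frames [L, Q, F]
Q → hit
D → miss, evict L, frames [F, Q, D]
Q → hit
D → hit
M → miss, evict F, frames [Q, D, M]
D → hit
F → miss, evict Q, frames [M, D, F]
Q → miss, evict M, frames [D, F, Q]
Y → miss, evict D, frames [F, Q, Y]
Hits: 6 of 18 references → 6/18 = 0.3333.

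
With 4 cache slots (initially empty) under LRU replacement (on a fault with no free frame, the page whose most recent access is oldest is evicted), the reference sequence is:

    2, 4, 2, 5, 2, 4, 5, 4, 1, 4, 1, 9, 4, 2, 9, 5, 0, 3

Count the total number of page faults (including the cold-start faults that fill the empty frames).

2 -> miss, frames [2]
4 -> miss, frames [2, 4]
2 -> hit
5 -> miss, frames [4, 2, 5]
2 -> hit
4 -> hit
5 -> hit
4 -> hit
1 -> miss, frames [2, 5, 4, 1]
4 -> hit
1 -> hit
9 -> miss, evict 2, frames [5, 4, 1, 9]
4 -> hit
2 -> miss, evict 5, frames [1, 9, 4, 2]
9 -> hit
5 -> miss, evict 1, frames [4, 2, 9, 5]
0 -> miss, evict 4, frames [2, 9, 5, 0]
3 -> miss, evict 2, frames [9, 5, 0, 3]
Page faults: 9.

9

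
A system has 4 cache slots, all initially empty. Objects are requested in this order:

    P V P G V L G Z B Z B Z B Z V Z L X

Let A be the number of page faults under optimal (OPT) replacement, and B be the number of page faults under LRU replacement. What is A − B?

Under OPT: F F . F . F . F F . . . . . . . . F → 7 faults.
Under LRU: F F . F . F . F F . . . . . F . F F → 9 faults.
A − B = 7 − 9 = -2.

-2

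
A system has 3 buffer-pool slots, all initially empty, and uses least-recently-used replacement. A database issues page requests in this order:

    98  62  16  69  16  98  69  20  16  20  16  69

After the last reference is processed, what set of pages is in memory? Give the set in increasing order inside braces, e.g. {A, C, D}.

98 -> fault, frames [98]
62 -> fault, frames [98, 62]
16 -> fault, frames [98, 62, 16]
69 -> fault, evict 98, frames [62, 16, 69]
16 -> hit
98 -> fault, evict 62, frames [69, 16, 98]
69 -> hit
20 -> fault, evict 16, frames [98, 69, 20]
16 -> fault, evict 98, frames [69, 20, 16]
20 -> hit
16 -> hit
69 -> hit

{16, 20, 69}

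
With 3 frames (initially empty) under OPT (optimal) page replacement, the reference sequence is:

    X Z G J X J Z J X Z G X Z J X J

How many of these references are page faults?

X → fault, frames (X)
Z → fault, frames (X Z)
G → fault, frames (X Z G)
J → fault, evict G, frames (X Z J)
X → hit
J → hit
Z → hit
J → hit
X → hit
Z → hit
G → fault, evict J, frames (X Z G)
X → hit
Z → hit
J → fault, evict G, frames (X Z J)
X → hit
J → hit
Page faults: 6.

6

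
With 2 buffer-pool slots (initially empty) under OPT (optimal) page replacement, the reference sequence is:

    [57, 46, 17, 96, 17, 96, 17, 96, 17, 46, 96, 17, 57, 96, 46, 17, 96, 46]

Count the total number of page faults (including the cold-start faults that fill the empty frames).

57 → fault, frames (57)
46 → fault, frames (57 46)
17 → fault, evict 57, frames (46 17)
96 → fault, evict 46, frames (17 96)
17 → hit
96 → hit
17 → hit
96 → hit
17 → hit
46 → fault, evict 17, frames (96 46)
96 → hit
17 → fault, evict 46, frames (96 17)
57 → fault, evict 17, frames (96 57)
96 → hit
46 → fault, evict 57, frames (96 46)
17 → fault, evict 46, frames (96 17)
96 → hit
46 → fault, evict 17, frames (96 46)
Page faults: 10.

10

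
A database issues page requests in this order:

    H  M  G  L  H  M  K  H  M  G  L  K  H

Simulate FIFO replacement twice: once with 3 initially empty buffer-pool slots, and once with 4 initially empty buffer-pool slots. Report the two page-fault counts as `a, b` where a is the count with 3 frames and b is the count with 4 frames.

10, 11

3 frames: F F F F F F F . . F F . F → 10 faults.
4 frames: F F F F . . F F F F F F F → 11 faults.
11 > 10: adding a frame increased faults — Belady's anomaly.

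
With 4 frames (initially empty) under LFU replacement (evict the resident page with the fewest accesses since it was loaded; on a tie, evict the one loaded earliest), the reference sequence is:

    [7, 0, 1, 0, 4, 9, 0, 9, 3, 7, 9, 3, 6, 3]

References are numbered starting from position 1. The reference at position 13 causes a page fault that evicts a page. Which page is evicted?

7

pos 1: 7: miss, frames [7]
pos 2: 0: miss, frames [7, 0]
pos 3: 1: miss, frames [7, 0, 1]
pos 4: 0: hit
pos 5: 4: miss, frames [7, 0, 1, 4]
pos 6: 9: miss, evict 7, frames [0, 1, 4, 9]
pos 7: 0: hit
pos 8: 9: hit
pos 9: 3: miss, evict 1, frames [0, 4, 9, 3]
pos 10: 7: miss, evict 4, frames [0, 9, 3, 7]
pos 11: 9: hit
pos 12: 3: hit
pos 13: 6: miss, evict 7, frames [0, 9, 3, 6]
At position 13, page 7 is evicted.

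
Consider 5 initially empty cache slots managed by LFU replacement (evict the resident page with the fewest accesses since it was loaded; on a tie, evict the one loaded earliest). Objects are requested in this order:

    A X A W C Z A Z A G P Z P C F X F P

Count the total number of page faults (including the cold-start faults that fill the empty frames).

A → fault, frames [A]
X → fault, frames [A, X]
A → hit
W → fault, frames [A, X, W]
C → fault, frames [A, X, W, C]
Z → fault, frames [A, X, W, C, Z]
A → hit
Z → hit
A → hit
G → fault, evict X, frames [A, W, C, Z, G]
P → fault, evict W, frames [A, C, Z, G, P]
Z → hit
P → hit
C → hit
F → fault, evict G, frames [A, C, Z, P, F]
X → fault, evict F, frames [A, C, Z, P, X]
F → fault, evict X, frames [A, C, Z, P, F]
P → hit
Page faults: 10.

10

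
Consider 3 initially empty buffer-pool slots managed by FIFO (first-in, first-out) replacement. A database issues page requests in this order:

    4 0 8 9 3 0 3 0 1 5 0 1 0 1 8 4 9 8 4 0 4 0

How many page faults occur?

12

4 → fault, frames [4]
0 → fault, frames [4, 0]
8 → fault, frames [4, 0, 8]
9 → fault, evict 4, frames [0, 8, 9]
3 → fault, evict 0, frames [8, 9, 3]
0 → fault, evict 8, frames [9, 3, 0]
3 → hit
0 → hit
1 → fault, evict 9, frames [3, 0, 1]
5 → fault, evict 3, frames [0, 1, 5]
0 → hit
1 → hit
0 → hit
1 → hit
8 → fault, evict 0, frames [1, 5, 8]
4 → fault, evict 1, frames [5, 8, 4]
9 → fault, evict 5, frames [8, 4, 9]
8 → hit
4 → hit
0 → fault, evict 8, frames [4, 9, 0]
4 → hit
0 → hit
Page faults: 12.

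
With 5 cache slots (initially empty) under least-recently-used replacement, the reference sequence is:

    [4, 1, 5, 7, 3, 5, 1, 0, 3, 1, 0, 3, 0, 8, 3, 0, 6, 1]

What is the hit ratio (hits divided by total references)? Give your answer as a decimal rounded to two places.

0.56

4: miss, frames (4)
1: miss, frames (4 1)
5: miss, frames (4 1 5)
7: miss, frames (4 1 5 7)
3: miss, frames (4 1 5 7 3)
5: hit
1: hit
0: miss, evict 4, frames (7 3 5 1 0)
3: hit
1: hit
0: hit
3: hit
0: hit
8: miss, evict 7, frames (5 1 3 0 8)
3: hit
0: hit
6: miss, evict 5, frames (1 8 3 0 6)
1: hit
Hits: 10 of 18 references → 10/18 = 0.5556.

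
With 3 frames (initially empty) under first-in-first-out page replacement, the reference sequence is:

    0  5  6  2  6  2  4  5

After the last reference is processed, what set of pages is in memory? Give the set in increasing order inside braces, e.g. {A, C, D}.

{2, 4, 5}

0 -> miss, frames (0)
5 -> miss, frames (0 5)
6 -> miss, frames (0 5 6)
2 -> miss, evict 0, frames (5 6 2)
6 -> hit
2 -> hit
4 -> miss, evict 5, frames (6 2 4)
5 -> miss, evict 6, frames (2 4 5)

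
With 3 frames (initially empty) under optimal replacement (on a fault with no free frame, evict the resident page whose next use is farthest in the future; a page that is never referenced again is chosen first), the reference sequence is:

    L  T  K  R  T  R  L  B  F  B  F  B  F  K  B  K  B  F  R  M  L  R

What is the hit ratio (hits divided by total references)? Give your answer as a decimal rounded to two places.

L -> fault, frames {L}
T -> fault, frames {L,T}
K -> fault, frames {L,T,K}
R -> fault, evict K, frames {L,T,R}
T -> hit
R -> hit
L -> hit
B -> fault, evict T, frames {L,R,B}
F -> fault, evict L, frames {R,B,F}
B -> hit
F -> hit
B -> hit
F -> hit
K -> fault, evict R, frames {B,F,K}
B -> hit
K -> hit
B -> hit
F -> hit
R -> fault, evict K, frames {B,F,R}
M -> fault, evict F, frames {B,R,M}
L -> fault, evict M, frames {B,R,L}
R -> hit
Hits: 12 of 22 references → 12/22 = 0.5455.

0.55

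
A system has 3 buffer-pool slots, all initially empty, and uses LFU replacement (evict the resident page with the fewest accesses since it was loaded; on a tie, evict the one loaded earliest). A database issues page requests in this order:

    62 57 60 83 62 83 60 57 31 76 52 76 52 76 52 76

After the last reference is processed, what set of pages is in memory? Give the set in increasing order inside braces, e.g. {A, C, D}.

62 → fault, frames (62)
57 → fault, frames (62 57)
60 → fault, frames (62 57 60)
83 → fault, evict 62, frames (57 60 83)
62 → fault, evict 57, frames (60 83 62)
83 → hit
60 → hit
57 → fault, evict 62, frames (60 83 57)
31 → fault, evict 57, frames (60 83 31)
76 → fault, evict 31, frames (60 83 76)
52 → fault, evict 76, frames (60 83 52)
76 → fault, evict 52, frames (60 83 76)
52 → fault, evict 76, frames (60 83 52)
76 → fault, evict 52, frames (60 83 76)
52 → fault, evict 76, frames (60 83 52)
76 → fault, evict 52, frames (60 83 76)

{60, 76, 83}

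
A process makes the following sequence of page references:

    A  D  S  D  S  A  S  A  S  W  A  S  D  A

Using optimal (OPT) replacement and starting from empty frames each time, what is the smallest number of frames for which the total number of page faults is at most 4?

f=1: 14 faults
f=2: 7 faults
f=3: 5 faults
f=4: 4 faults
Smallest f with faults ≤ 4 is 4.

4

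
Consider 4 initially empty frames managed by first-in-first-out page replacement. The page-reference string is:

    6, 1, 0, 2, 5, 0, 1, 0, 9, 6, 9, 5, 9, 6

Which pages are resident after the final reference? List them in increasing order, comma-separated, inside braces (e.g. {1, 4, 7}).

{2, 5, 6, 9}

6: miss, frames [6]
1: miss, frames [6, 1]
0: miss, frames [6, 1, 0]
2: miss, frames [6, 1, 0, 2]
5: miss, evict 6, frames [1, 0, 2, 5]
0: hit
1: hit
0: hit
9: miss, evict 1, frames [0, 2, 5, 9]
6: miss, evict 0, frames [2, 5, 9, 6]
9: hit
5: hit
9: hit
6: hit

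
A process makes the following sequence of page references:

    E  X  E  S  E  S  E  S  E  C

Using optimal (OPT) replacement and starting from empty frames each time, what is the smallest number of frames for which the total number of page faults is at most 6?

f=1: 10 faults
f=2: 4 faults
f=3: 4 faults
f=4: 4 faults
Smallest f with faults ≤ 6 is 2.

2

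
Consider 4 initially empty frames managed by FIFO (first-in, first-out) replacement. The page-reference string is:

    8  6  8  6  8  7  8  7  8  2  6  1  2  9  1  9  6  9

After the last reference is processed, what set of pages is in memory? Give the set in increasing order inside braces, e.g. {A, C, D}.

{1, 2, 6, 9}

8 → fault, frames {8}
6 → fault, frames {8,6}
8 → hit
6 → hit
8 → hit
7 → fault, frames {8,6,7}
8 → hit
7 → hit
8 → hit
2 → fault, frames {8,6,7,2}
6 → hit
1 → fault, evict 8, frames {6,7,2,1}
2 → hit
9 → fault, evict 6, frames {7,2,1,9}
1 → hit
9 → hit
6 → fault, evict 7, frames {2,1,9,6}
9 → hit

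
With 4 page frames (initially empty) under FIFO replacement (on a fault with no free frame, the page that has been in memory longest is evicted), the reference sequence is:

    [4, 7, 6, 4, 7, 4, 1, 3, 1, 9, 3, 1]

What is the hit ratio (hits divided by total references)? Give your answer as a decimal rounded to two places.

4 -> fault, frames {4}
7 -> fault, frames {4,7}
6 -> fault, frames {4,7,6}
4 -> hit
7 -> hit
4 -> hit
1 -> fault, frames {4,7,6,1}
3 -> fault, evict 4, frames {7,6,1,3}
1 -> hit
9 -> fault, evict 7, frames {6,1,3,9}
3 -> hit
1 -> hit
Hits: 6 of 12 references → 6/12 = 0.5000.

0.50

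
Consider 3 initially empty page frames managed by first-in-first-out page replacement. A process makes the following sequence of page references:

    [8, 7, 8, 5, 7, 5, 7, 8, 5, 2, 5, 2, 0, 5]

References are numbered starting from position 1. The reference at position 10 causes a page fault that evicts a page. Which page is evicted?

pos 1: 8 -> fault, frames [8]
pos 2: 7 -> fault, frames [8, 7]
pos 3: 8 -> hit
pos 4: 5 -> fault, frames [8, 7, 5]
pos 5: 7 -> hit
pos 6: 5 -> hit
pos 7: 7 -> hit
pos 8: 8 -> hit
pos 9: 5 -> hit
pos 10: 2 -> fault, evict 8, frames [7, 5, 2]
At position 10, page 8 is evicted.

8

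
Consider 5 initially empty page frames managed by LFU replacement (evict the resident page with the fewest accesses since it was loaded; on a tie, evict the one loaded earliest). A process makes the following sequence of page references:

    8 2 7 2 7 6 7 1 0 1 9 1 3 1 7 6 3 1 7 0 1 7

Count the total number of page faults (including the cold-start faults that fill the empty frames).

8 → fault, frames (8)
2 → fault, frames (8 2)
7 → fault, frames (8 2 7)
2 → hit
7 → hit
6 → fault, frames (8 2 7 6)
7 → hit
1 → fault, frames (8 2 7 6 1)
0 → fault, evict 8, frames (2 7 6 1 0)
1 → hit
9 → fault, evict 6, frames (2 7 1 0 9)
1 → hit
3 → fault, evict 0, frames (2 7 1 9 3)
1 → hit
7 → hit
6 → fault, evict 9, frames (2 7 1 3 6)
3 → hit
1 → hit
7 → hit
0 → fault, evict 6, frames (2 7 1 3 0)
1 → hit
7 → hit
Page faults: 10.

10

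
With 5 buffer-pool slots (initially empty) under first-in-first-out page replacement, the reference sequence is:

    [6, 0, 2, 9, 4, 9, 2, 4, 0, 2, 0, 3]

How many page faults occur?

6 → miss, frames (6)
0 → miss, frames (6 0)
2 → miss, frames (6 0 2)
9 → miss, frames (6 0 2 9)
4 → miss, frames (6 0 2 9 4)
9 → hit
2 → hit
4 → hit
0 → hit
2 → hit
0 → hit
3 → miss, evict 6, frames (0 2 9 4 3)
Page faults: 6.

6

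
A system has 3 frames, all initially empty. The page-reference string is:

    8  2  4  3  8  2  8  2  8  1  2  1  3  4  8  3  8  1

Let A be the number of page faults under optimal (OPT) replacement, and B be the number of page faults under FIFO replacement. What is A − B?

Under OPT: F F F F . . . . . F . . . F F . . . → 7 faults.
Under FIFO: F F F F F F . . . F . . F F F . . F → 11 faults.
A − B = 7 − 11 = -4.

-4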